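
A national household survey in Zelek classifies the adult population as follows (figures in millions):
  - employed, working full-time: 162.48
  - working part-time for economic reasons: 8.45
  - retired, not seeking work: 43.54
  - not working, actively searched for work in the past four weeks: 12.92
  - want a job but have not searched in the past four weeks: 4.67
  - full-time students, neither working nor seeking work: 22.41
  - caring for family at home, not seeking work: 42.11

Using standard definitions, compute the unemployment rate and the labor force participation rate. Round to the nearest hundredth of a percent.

Unemployment rate ≈ 7.03%; labor force participation rate ≈ 61.99%.

Employed = 162.48 + 8.45 = 170.93 million (anyone who worked, including part-time for economic reasons, counts as employed).
Unemployed = 12.92 million.
Labor force = 170.93 + 12.92 = 183.85 million.
Not in labor force = 43.54 + 4.67 + 22.41 + 42.11 = 112.73 million (those not working and not actively searching are outside the labor force — including those who want a job but have given up searching).
Civilian working-age population = 183.85 + 112.73 = 296.58 million.
Unemployment rate = 12.92 / 183.85 = 7.03%.
Labor force participation rate = 183.85 / 296.58 = 61.99%.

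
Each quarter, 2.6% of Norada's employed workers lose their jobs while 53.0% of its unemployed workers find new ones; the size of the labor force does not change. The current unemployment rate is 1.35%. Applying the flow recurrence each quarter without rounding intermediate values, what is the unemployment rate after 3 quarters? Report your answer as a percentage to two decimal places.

With a fixed labor force, u_{t+1} = u_t + s·(1−u_t) − f·u_t = u_t·(1−s−f) + s.
Here 1−s−f = 0.444 and s = 0.026.
u_1 = 0.013500 × 0.444 + 0.026 = 0.031994.
u_2 = 0.031994 × 0.444 + 0.026 = 0.040205.
u_3 = 0.040205 × 0.444 + 0.026 = 0.043851.

Unemployment rate after three quarters ≈ 4.39%.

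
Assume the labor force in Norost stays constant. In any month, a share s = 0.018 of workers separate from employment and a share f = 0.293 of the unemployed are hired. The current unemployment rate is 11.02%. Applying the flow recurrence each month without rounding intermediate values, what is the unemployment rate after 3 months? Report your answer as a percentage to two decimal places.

Unemployment rate after three months ≈ 7.50%.

With a fixed labor force, u_{t+1} = u_t + s·(1−u_t) − f·u_t = u_t·(1−s−f) + s.
Here 1−s−f = 0.689 and s = 0.018.
u_1 = 0.110200 × 0.689 + 0.018 = 0.093928.
u_2 = 0.093928 × 0.689 + 0.018 = 0.082716.
u_3 = 0.082716 × 0.689 + 0.018 = 0.074991.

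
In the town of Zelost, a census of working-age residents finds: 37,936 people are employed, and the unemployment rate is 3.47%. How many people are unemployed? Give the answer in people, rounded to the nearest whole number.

About 1,364 are unemployed.

Let U be the number unemployed. The labor force is E + U, and U/(E+U) = 0.0347.
So U = 0.0347 × 37,936 / (1 − 0.0347) = 1316.38 / 0.9653 ≈ 1,364.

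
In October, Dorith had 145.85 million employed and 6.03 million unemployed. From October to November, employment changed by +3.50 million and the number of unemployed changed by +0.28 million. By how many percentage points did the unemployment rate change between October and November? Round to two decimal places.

October: labor force = 145.85 + 6.03 = 151.88; u = 6.03/151.88 = 3.97%.
November: labor force = 149.35 + 6.31 = 155.66; u = 6.31/155.66 = 4.05%.
Change = 4.05% − 3.97% = +0.08 pp.

The unemployment rate changed by +0.08 percentage points.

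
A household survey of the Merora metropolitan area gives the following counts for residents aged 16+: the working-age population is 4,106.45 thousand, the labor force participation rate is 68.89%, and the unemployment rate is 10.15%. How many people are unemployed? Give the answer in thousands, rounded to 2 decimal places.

Labor force = 0.6889 × 4,106.45 = 2,828.93 thousand.
Unemployed = 0.1015 × 2,828.93 ≈ 287.14 thousand.

About 287.14 thousand are unemployed.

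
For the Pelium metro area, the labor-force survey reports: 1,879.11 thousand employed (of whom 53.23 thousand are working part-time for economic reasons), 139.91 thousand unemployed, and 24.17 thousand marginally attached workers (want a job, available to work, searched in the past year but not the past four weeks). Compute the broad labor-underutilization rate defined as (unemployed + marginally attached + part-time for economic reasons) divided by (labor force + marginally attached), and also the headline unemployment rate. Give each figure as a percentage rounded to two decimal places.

Broad underutilization rate ≈ 10.64%; headline unemployment rate ≈ 6.93%.

Labor force = 1,879.11 + 139.91 = 2,019.02 thousand.
Numerator = 139.91 + 24.17 + 53.23 = 217.31 thousand.
Denominator = 2,019.02 + 24.17 = 2,043.19 thousand.
Broad rate = 217.31 / 2,043.19 = 10.64%.
Headline unemployment rate = 139.91 / 2,019.02 = 6.93%.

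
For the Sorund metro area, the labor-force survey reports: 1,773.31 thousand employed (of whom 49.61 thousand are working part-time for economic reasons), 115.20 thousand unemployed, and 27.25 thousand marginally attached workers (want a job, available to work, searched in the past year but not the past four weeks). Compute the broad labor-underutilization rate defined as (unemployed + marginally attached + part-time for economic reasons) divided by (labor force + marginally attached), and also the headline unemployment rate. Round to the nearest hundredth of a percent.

Broad underutilization rate ≈ 10.03%; headline unemployment rate ≈ 6.10%.

Labor force = 1,773.31 + 115.20 = 1,888.51 thousand.
Numerator = 115.20 + 27.25 + 49.61 = 192.06 thousand.
Denominator = 1,888.51 + 27.25 = 1,915.76 thousand.
Broad rate = 192.06 / 1,915.76 = 10.03%.
Headline unemployment rate = 115.20 / 1,888.51 = 6.10%.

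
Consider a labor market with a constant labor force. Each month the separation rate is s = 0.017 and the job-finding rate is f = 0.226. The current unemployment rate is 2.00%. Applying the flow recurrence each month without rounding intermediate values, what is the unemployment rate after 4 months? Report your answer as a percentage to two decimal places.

Unemployment rate after four months ≈ 5.36%.

With a fixed labor force, u_{t+1} = u_t + s·(1−u_t) − f·u_t = u_t·(1−s−f) + s.
Here 1−s−f = 0.757 and s = 0.017.
u_1 = 0.020000 × 0.757 + 0.017 = 0.032140.
u_2 = 0.032140 × 0.757 + 0.017 = 0.041330.
u_3 = 0.041330 × 0.757 + 0.017 = 0.048287.
u_4 = 0.048287 × 0.757 + 0.017 = 0.053553.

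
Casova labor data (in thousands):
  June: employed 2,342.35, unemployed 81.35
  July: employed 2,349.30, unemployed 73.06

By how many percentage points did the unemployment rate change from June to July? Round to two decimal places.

June: labor force = 2,342.35 + 81.35 = 2,423.70; u = 81.35/2,423.70 = 3.36%.
July: labor force = 2,349.30 + 73.06 = 2,422.36; u = 73.06/2,422.36 = 3.02%.
Change = 3.02% − 3.36% = −0.34 pp.

The unemployment rate changed by −0.34 percentage points.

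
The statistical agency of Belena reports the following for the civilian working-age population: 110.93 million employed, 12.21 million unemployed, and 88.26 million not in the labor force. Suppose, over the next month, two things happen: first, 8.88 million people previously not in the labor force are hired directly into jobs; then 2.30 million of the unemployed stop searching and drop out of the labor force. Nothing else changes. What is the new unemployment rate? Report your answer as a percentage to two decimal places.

New unemployment rate ≈ 7.64%.

Initially, labor force = 110.93 + 12.21 = 123.14 million, so u = 12.21/123.14 = 9.92%.
After the first change, employed and labor force both rise by 8.88; unemployed unchanged → E = 119.81, U = 12.21, labor force = 132.02 million.
After the second change, unemployed and labor force both fall by 2.30 → E = 119.81, U = 9.91, labor force = 129.72 million.
New unemployment rate = 9.91 / 129.72 = 7.64%.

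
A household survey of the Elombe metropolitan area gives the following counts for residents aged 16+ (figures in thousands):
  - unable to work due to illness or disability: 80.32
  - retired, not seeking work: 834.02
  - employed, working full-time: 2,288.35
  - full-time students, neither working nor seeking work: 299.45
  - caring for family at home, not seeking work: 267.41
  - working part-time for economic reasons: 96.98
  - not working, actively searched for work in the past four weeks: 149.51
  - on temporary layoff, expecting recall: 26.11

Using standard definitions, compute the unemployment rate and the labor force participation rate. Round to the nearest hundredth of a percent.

Unemployment rate ≈ 6.86%; labor force participation rate ≈ 63.36%.

Employed = 2,288.35 + 96.98 = 2,385.33 thousand (anyone who worked, including part-time for economic reasons, counts as employed).
Unemployed = 149.51 + 26.11 = 175.62 thousand (jobless and actively searching, or on temporary layoff).
Labor force = 2,385.33 + 175.62 = 2,560.95 thousand.
Not in labor force = 80.32 + 834.02 + 299.45 + 267.41 = 1,481.20 thousand (those not working and not actively searching are outside the labor force).
Civilian working-age population = 2,560.95 + 1,481.20 = 4,042.15 thousand.
Unemployment rate = 175.62 / 2,560.95 = 6.86%.
Labor force participation rate = 2,560.95 / 4,042.15 = 63.36%.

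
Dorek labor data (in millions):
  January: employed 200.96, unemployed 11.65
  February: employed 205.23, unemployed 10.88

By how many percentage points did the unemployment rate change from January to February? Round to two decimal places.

The unemployment rate changed by −0.45 percentage points.

January: labor force = 200.96 + 11.65 = 212.61; u = 11.65/212.61 = 5.48%.
February: labor force = 205.23 + 10.88 = 216.11; u = 10.88/216.11 = 5.03%.
Change = 5.03% − 5.48% = −0.45 pp.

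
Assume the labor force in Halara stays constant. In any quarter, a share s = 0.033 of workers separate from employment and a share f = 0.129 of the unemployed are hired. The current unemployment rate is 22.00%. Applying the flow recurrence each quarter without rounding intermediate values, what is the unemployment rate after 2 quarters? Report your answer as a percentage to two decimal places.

Unemployment rate after two quarters ≈ 21.51%.

With a fixed labor force, u_{t+1} = u_t + s·(1−u_t) − f·u_t = u_t·(1−s−f) + s.
Here 1−s−f = 0.838 and s = 0.033.
u_1 = 0.220000 × 0.838 + 0.033 = 0.217360.
u_2 = 0.217360 × 0.838 + 0.033 = 0.215148.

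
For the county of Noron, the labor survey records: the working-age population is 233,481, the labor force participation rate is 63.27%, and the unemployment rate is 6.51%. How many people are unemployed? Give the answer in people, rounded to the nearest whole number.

Labor force = 0.6327 × 233,481 = 147,723.
Unemployed = 0.0651 × 147,723 ≈ 9,617.

About 9,617 are unemployed.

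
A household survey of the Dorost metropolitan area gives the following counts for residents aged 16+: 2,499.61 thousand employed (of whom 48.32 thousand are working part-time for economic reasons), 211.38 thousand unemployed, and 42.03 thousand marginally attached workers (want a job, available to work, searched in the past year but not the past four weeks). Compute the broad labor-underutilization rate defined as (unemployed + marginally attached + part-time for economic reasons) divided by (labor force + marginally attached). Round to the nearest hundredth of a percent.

Labor force = 2,499.61 + 211.38 = 2,710.99 thousand.
Numerator = 211.38 + 42.03 + 48.32 = 301.73 thousand.
Denominator = 2,710.99 + 42.03 = 2,753.02 thousand.
Broad rate = 301.73 / 2,753.02 = 10.96%.

Broad underutilization rate ≈ 10.96%.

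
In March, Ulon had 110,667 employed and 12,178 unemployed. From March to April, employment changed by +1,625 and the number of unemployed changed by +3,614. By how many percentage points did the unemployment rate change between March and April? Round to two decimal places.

The unemployment rate changed by +2.42 percentage points.

March: labor force = 110,667 + 12,178 = 122,845; u = 12,178/122,845 = 9.91%.
April: labor force = 112,292 + 15,792 = 128,084; u = 15,792/128,084 = 12.33%.
Change = 12.33% − 9.91% = +2.42 pp.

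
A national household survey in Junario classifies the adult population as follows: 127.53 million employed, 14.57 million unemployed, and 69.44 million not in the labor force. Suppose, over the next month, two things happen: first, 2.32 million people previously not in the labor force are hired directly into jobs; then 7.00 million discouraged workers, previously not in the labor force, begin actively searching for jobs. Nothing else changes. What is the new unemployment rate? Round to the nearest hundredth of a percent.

New unemployment rate ≈ 14.25%.

Initially, labor force = 127.53 + 14.57 = 142.10 million, so u = 14.57/142.10 = 10.25%.
After the first change, employed and labor force both rise by 2.32; unemployed unchanged → E = 129.85, U = 14.57, labor force = 144.42 million.
After the second change, unemployed and labor force both rise by 7.00 → E = 129.85, U = 21.57, labor force = 151.42 million.
New unemployment rate = 21.57 / 151.42 = 14.25%.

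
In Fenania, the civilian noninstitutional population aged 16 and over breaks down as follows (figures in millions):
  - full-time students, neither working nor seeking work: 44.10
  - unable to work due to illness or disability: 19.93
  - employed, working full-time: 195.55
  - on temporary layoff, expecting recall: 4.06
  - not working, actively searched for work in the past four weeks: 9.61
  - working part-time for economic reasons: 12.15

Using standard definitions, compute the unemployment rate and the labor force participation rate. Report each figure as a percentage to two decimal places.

Employed = 195.55 + 12.15 = 207.70 million (anyone who worked, including part-time for economic reasons, counts as employed).
Unemployed = 4.06 + 9.61 = 13.67 million (jobless and actively searching, or on temporary layoff).
Labor force = 207.70 + 13.67 = 221.37 million.
Not in labor force = 44.10 + 19.93 = 64.03 million (those not working and not actively searching are outside the labor force).
Civilian working-age population = 221.37 + 64.03 = 285.40 million.
Unemployment rate = 13.67 / 221.37 = 6.18%.
Labor force participation rate = 221.37 / 285.40 = 77.56%.

Unemployment rate ≈ 6.18%; labor force participation rate ≈ 77.56%.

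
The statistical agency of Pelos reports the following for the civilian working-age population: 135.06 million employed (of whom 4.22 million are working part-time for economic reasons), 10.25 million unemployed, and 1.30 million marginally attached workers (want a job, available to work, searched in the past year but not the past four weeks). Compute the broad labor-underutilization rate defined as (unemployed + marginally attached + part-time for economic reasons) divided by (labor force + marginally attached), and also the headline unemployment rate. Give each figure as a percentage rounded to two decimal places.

Broad underutilization rate ≈ 10.76%; headline unemployment rate ≈ 7.05%.

Labor force = 135.06 + 10.25 = 145.31 million.
Numerator = 10.25 + 1.30 + 4.22 = 15.77 million.
Denominator = 145.31 + 1.30 = 146.61 million.
Broad rate = 15.77 / 146.61 = 10.76%.
Headline unemployment rate = 10.25 / 145.31 = 7.05%.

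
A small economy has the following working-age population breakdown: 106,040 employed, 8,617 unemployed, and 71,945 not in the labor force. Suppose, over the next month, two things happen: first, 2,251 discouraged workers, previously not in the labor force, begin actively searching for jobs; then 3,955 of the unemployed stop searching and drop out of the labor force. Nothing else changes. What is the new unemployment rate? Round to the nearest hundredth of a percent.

New unemployment rate ≈ 6.12%.

Initially, labor force = 106,040 + 8,617 = 114,657, so u = 8,617/114,657 = 7.52%.
After the first change, unemployed and labor force both rise by 2,251 → E = 106,040, U = 10,868, labor force = 116,908.
After the second change, unemployed and labor force both fall by 3,955 → E = 106,040, U = 6,913, labor force = 112,953.
New unemployment rate = 6,913 / 112,953 = 6.12%.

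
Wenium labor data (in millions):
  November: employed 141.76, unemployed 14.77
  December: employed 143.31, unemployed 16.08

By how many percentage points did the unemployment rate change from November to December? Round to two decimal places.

The unemployment rate changed by +0.65 percentage points.

November: labor force = 141.76 + 14.77 = 156.53; u = 14.77/156.53 = 9.44%.
December: labor force = 143.31 + 16.08 = 159.39; u = 16.08/159.39 = 10.09%.
Change = 10.09% − 9.44% = +0.65 pp.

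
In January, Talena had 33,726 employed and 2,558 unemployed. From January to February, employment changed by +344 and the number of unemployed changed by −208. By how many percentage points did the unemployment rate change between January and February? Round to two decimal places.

January: labor force = 33,726 + 2,558 = 36,284; u = 2,558/36,284 = 7.05%.
February: labor force = 34,070 + 2,350 = 36,420; u = 2,350/36,420 = 6.45%.
Change = 6.45% − 7.05% = −0.60 pp.

The unemployment rate changed by −0.60 percentage points.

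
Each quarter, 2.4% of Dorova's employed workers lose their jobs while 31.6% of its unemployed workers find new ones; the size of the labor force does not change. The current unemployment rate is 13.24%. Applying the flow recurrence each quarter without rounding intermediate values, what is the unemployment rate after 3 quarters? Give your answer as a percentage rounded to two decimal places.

With a fixed labor force, u_{t+1} = u_t + s·(1−u_t) − f·u_t = u_t·(1−s−f) + s.
Here 1−s−f = 0.660 and s = 0.024.
u_1 = 0.132400 × 0.660 + 0.024 = 0.111384.
u_2 = 0.111384 × 0.660 + 0.024 = 0.097513.
u_3 = 0.097513 × 0.660 + 0.024 = 0.088359.

Unemployment rate after three quarters ≈ 8.84%.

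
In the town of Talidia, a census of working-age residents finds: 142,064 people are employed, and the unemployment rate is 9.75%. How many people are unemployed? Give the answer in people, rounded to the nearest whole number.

About 15,348 are unemployed.

Let U be the number unemployed. The labor force is E + U, and U/(E+U) = 0.0975.
So U = 0.0975 × 142,064 / (1 − 0.0975) = 13851.24 / 0.9025 ≈ 15,348.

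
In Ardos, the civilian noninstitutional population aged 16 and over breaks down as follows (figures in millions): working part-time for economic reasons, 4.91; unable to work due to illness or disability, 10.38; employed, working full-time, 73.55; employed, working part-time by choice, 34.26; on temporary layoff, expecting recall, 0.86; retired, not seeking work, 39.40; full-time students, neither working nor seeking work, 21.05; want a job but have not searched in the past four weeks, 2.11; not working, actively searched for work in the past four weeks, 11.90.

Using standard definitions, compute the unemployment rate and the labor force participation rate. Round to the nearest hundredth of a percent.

Unemployment rate ≈ 10.17%; labor force participation rate ≈ 63.24%.

Employed = 4.91 + 73.55 + 34.26 = 112.72 million (anyone who worked, including part-time for economic reasons, counts as employed).
Unemployed = 0.86 + 11.90 = 12.76 million (jobless and actively searching, or on temporary layoff).
Labor force = 112.72 + 12.76 = 125.48 million.
Not in labor force = 10.38 + 39.40 + 21.05 + 2.11 = 72.94 million (those not working and not actively searching are outside the labor force — including those who want a job but have given up searching).
Civilian working-age population = 125.48 + 72.94 = 198.42 million.
Unemployment rate = 12.76 / 125.48 = 10.17%.
Labor force participation rate = 125.48 / 198.42 = 63.24%.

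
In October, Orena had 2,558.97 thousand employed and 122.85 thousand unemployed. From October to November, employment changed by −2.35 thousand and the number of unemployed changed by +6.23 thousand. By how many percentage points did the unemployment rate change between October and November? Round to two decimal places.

October: labor force = 2,558.97 + 122.85 = 2,681.82; u = 122.85/2,681.82 = 4.58%.
November: labor force = 2,556.62 + 129.08 = 2,685.70; u = 129.08/2,685.70 = 4.81%.
Change = 4.81% − 4.58% = +0.23 pp.

The unemployment rate changed by +0.23 percentage points.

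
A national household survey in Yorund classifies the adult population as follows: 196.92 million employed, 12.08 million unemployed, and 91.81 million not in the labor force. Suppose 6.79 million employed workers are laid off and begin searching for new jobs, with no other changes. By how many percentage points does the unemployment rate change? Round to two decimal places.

The unemployment rate changes by +3.25 percentage points.

Initially, labor force = 196.92 + 12.08 = 209.00 million, so u = 12.08/209.00 = 5.78%.
After the change, employed falls and unemployed rises by 6.79; labor force unchanged → E = 190.13, U = 18.87, labor force = 209.00 million.
New unemployment rate = 18.87 / 209.00 = 9.03%.
Change = 9.03% − 5.78% = +3.25 percentage points.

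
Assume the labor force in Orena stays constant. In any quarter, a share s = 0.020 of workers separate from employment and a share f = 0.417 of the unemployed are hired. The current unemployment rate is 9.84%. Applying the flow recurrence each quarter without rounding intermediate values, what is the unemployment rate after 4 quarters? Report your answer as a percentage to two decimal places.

Unemployment rate after four quarters ≈ 5.11%.

With a fixed labor force, u_{t+1} = u_t + s·(1−u_t) − f·u_t = u_t·(1−s−f) + s.
Here 1−s−f = 0.563 and s = 0.020.
u_1 = 0.098400 × 0.563 + 0.020 = 0.075399.
u_2 = 0.075399 × 0.563 + 0.020 = 0.062450.
u_3 = 0.062450 × 0.563 + 0.020 = 0.055159.
u_4 = 0.055159 × 0.563 + 0.020 = 0.051055.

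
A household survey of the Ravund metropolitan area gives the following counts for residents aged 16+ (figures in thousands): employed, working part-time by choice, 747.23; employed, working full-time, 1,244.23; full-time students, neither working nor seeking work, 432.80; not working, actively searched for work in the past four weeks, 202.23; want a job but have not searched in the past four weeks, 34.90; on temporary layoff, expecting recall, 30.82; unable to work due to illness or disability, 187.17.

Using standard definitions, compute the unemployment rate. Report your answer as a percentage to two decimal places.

Employed = 747.23 + 1,244.23 = 1,991.46 thousand.
Unemployed = 202.23 + 30.82 = 233.05 thousand (jobless and actively searching, or on temporary layoff).
Labor force = 1,991.46 + 233.05 = 2,224.51 thousand.
Unemployment rate = 233.05 / 2,224.51 = 10.48%.

Unemployment rate ≈ 10.48%.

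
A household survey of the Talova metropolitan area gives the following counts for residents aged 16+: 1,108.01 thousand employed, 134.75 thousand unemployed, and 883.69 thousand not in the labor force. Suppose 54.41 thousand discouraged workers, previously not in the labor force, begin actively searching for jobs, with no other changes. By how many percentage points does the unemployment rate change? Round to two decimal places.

Initially, labor force = 1,108.01 + 134.75 = 1,242.76 thousand, so u = 134.75/1,242.76 = 10.84%.
After the change, unemployed and labor force both rise by 54.41 → E = 1,108.01, U = 189.16, labor force = 1,297.17 thousand.
New unemployment rate = 189.16 / 1,297.17 = 14.58%.
Change = 14.58% − 10.84% = +3.74 percentage points.

The unemployment rate changes by +3.74 percentage points.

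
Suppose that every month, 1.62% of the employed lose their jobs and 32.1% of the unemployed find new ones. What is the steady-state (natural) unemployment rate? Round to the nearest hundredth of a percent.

At steady state the flows balance: s·E = f·U, so U/(E+U) = s/(s+f).
u* = 1.62 / (1.62 + 32.1) = 1.62 / 33.72 = 4.80%.

Steady-state unemployment rate ≈ 4.80%.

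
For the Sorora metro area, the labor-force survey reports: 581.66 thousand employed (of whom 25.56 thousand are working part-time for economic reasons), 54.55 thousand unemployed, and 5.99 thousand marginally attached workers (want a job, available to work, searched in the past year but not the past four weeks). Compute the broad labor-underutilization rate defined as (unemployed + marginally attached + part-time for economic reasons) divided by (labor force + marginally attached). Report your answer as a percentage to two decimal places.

Labor force = 581.66 + 54.55 = 636.21 thousand.
Numerator = 54.55 + 5.99 + 25.56 = 86.10 thousand.
Denominator = 636.21 + 5.99 = 642.20 thousand.
Broad rate = 86.10 / 642.20 = 13.41%.

Broad underutilization rate ≈ 13.41%.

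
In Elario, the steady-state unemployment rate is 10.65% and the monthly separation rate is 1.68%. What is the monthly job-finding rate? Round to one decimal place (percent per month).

From u* = s/(s+f): f = s·(1−u)/u.
f = 1.68 × (1 − 0.1065) / 0.1065 = 1.5011 / 0.1065 ≈ 14.1% per month.

Job-finding rate ≈ 14.1% per month.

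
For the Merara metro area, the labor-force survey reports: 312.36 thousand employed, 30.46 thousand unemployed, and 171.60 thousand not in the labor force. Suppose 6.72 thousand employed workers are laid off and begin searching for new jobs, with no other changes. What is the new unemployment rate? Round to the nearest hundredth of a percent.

Initially, labor force = 312.36 + 30.46 = 342.82 thousand, so u = 30.46/342.82 = 8.89%.
After the change, employed falls and unemployed rises by 6.72; labor force unchanged → E = 305.64, U = 37.18, labor force = 342.82 thousand.
New unemployment rate = 37.18 / 342.82 = 10.85%.

New unemployment rate ≈ 10.85%.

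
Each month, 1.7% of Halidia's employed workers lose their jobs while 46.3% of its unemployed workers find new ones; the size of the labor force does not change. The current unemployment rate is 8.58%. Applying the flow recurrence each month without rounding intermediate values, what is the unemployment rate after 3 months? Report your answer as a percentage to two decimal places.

Unemployment rate after three months ≈ 4.25%.

With a fixed labor force, u_{t+1} = u_t + s·(1−u_t) − f·u_t = u_t·(1−s−f) + s.
Here 1−s−f = 0.520 and s = 0.017.
u_1 = 0.085800 × 0.520 + 0.017 = 0.061616.
u_2 = 0.061616 × 0.520 + 0.017 = 0.049040.
u_3 = 0.049040 × 0.520 + 0.017 = 0.042501.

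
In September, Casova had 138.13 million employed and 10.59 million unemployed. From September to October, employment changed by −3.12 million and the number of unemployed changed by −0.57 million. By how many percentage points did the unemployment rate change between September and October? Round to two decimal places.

The unemployment rate changed by −0.21 percentage points.

September: labor force = 138.13 + 10.59 = 148.72; u = 10.59/148.72 = 7.12%.
October: labor force = 135.01 + 10.02 = 145.03; u = 10.02/145.03 = 6.91%.
Change = 6.91% − 7.12% = −0.21 pp.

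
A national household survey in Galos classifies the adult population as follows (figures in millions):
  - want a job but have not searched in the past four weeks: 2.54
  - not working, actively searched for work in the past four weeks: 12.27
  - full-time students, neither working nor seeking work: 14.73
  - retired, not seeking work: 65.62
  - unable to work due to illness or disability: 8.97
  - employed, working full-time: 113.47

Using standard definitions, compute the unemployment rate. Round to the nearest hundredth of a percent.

Unemployment rate ≈ 9.76%.

Employed = 113.47 million.
Unemployed = 12.27 million.
Labor force = 113.47 + 12.27 = 125.74 million.
Unemployment rate = 12.27 / 125.74 = 9.76%.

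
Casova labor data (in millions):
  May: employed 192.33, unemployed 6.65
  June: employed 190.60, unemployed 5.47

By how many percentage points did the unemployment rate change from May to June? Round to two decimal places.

May: labor force = 192.33 + 6.65 = 198.98; u = 6.65/198.98 = 3.34%.
June: labor force = 190.60 + 5.47 = 196.07; u = 5.47/196.07 = 2.79%.
Change = 2.79% − 3.34% = −0.55 pp.

The unemployment rate changed by −0.55 percentage points.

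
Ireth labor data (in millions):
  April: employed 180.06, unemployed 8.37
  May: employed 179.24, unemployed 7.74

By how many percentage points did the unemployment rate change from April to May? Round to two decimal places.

The unemployment rate changed by −0.30 percentage points.

April: labor force = 180.06 + 8.37 = 188.43; u = 8.37/188.43 = 4.44%.
May: labor force = 179.24 + 7.74 = 186.98; u = 7.74/186.98 = 4.14%.
Change = 4.14% − 4.44% = −0.30 pp.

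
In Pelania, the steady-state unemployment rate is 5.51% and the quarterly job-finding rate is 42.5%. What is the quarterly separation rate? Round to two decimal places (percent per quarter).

Separation rate ≈ 2.48% per quarter.

From u* = s/(s+f): s = u·f/(1−u).
s = 0.0551 × 42.5 / (1 − 0.0551) = 2.3417 / 0.9449 ≈ 2.48% per quarter.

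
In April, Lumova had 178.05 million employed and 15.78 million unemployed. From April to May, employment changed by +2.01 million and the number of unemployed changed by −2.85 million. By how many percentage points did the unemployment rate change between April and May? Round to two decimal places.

The unemployment rate changed by −1.44 percentage points.

April: labor force = 178.05 + 15.78 = 193.83; u = 15.78/193.83 = 8.14%.
May: labor force = 180.06 + 12.93 = 192.99; u = 12.93/192.99 = 6.70%.
Change = 6.70% − 8.14% = −1.44 pp.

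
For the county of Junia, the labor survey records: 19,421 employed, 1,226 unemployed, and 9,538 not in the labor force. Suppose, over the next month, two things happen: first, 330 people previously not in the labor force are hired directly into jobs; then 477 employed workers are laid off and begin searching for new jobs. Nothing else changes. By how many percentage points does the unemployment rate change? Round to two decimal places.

Initially, labor force = 19,421 + 1,226 = 20,647, so u = 1,226/20,647 = 5.94%.
After the first change, employed and labor force both rise by 330; unemployed unchanged → E = 19,751, U = 1,226, labor force = 20,977.
After the second change, employed falls and unemployed rises by 477; labor force unchanged → E = 19,274, U = 1,703, labor force = 20,977.
New unemployment rate = 1,703 / 20,977 = 8.12%.
Change = 8.12% − 5.94% = +2.18 percentage points.

The unemployment rate changes by +2.18 percentage points.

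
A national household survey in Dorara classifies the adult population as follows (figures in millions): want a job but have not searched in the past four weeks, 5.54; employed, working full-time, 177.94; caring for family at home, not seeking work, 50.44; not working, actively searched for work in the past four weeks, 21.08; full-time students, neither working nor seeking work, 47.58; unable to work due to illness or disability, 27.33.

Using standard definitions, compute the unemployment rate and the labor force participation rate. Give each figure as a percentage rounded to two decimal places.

Employed = 177.94 million.
Unemployed = 21.08 million.
Labor force = 177.94 + 21.08 = 199.02 million.
Not in labor force = 5.54 + 50.44 + 47.58 + 27.33 = 130.89 million (those not working and not actively searching are outside the labor force — including those who want a job but have given up searching).
Civilian working-age population = 199.02 + 130.89 = 329.91 million.
Unemployment rate = 21.08 / 199.02 = 10.59%.
Labor force participation rate = 199.02 / 329.91 = 60.33%.

Unemployment rate ≈ 10.59%; labor force participation rate ≈ 60.33%.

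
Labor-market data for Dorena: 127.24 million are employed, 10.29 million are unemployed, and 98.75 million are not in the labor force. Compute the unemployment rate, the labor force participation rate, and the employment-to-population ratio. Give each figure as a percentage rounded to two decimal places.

Unemployment rate ≈ 7.48%; labor force participation rate ≈ 58.21%; employment-population ratio ≈ 53.85%.

Labor force = employed + unemployed = 127.24 + 10.29 = 137.53 million.
Working-age population = 137.53 + 98.75 = 236.28 million.
Unemployment rate = 10.29 / 137.53 = 7.48%.
Labor force participation rate = 137.53 / 236.28 = 58.21%.
Employment-population ratio = 127.24 / 236.28 = 53.85%.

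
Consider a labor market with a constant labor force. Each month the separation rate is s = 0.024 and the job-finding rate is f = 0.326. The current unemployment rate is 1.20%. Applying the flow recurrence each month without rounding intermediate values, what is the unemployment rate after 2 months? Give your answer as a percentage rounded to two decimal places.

With a fixed labor force, u_{t+1} = u_t + s·(1−u_t) − f·u_t = u_t·(1−s−f) + s.
Here 1−s−f = 0.650 and s = 0.024.
u_1 = 0.012000 × 0.650 + 0.024 = 0.031800.
u_2 = 0.031800 × 0.650 + 0.024 = 0.044670.

Unemployment rate after two months ≈ 4.47%.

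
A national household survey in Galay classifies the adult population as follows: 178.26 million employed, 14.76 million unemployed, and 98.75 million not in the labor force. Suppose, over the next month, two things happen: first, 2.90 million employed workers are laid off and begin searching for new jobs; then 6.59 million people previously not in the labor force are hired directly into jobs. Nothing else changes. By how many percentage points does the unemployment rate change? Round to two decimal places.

The unemployment rate changes by +1.20 percentage points.

Initially, labor force = 178.26 + 14.76 = 193.02 million, so u = 14.76/193.02 = 7.65%.
After the first change, employed falls and unemployed rises by 2.90; labor force unchanged → E = 175.36, U = 17.66, labor force = 193.02 million.
After the second change, employed and labor force both rise by 6.59; unemployed unchanged → E = 181.95, U = 17.66, labor force = 199.61 million.
New unemployment rate = 17.66 / 199.61 = 8.85%.
Change = 8.85% − 7.65% = +1.20 percentage points.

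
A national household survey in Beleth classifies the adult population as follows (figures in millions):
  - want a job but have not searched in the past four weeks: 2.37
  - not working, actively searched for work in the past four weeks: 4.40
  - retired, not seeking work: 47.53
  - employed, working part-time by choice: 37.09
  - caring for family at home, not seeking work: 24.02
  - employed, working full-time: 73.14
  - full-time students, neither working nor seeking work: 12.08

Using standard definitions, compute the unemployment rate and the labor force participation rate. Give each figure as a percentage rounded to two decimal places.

Employed = 37.09 + 73.14 = 110.23 million.
Unemployed = 4.40 million.
Labor force = 110.23 + 4.40 = 114.63 million.
Not in labor force = 2.37 + 47.53 + 24.02 + 12.08 = 86.00 million (those not working and not actively searching are outside the labor force — including those who want a job but have given up searching).
Civilian working-age population = 114.63 + 86.00 = 200.63 million.
Unemployment rate = 4.40 / 114.63 = 3.84%.
Labor force participation rate = 114.63 / 200.63 = 57.14%.

Unemployment rate ≈ 3.84%; labor force participation rate ≈ 57.14%.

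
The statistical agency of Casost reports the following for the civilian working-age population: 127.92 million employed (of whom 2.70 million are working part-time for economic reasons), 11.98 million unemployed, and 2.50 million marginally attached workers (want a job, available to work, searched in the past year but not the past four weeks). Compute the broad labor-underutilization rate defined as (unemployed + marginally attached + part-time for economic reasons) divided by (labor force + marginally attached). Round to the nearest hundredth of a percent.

Broad underutilization rate ≈ 12.06%.

Labor force = 127.92 + 11.98 = 139.90 million.
Numerator = 11.98 + 2.50 + 2.70 = 17.18 million.
Denominator = 139.90 + 2.50 = 142.40 million.
Broad rate = 17.18 / 142.40 = 12.06%.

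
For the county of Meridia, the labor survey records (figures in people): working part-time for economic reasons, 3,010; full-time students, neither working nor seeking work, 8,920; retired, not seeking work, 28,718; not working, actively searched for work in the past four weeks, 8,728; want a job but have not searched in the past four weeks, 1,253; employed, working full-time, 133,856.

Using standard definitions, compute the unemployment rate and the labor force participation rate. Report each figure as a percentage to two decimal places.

Employed = 3,010 + 133,856 = 136,866 (anyone who worked, including part-time for economic reasons, counts as employed).
Unemployed = 8,728.
Labor force = 136,866 + 8,728 = 145,594.
Not in labor force = 8,920 + 28,718 + 1,253 = 38,891 (those not working and not actively searching are outside the labor force — including those who want a job but have given up searching).
Civilian working-age population = 145,594 + 38,891 = 184,485.
Unemployment rate = 8,728 / 145,594 = 5.99%.
Labor force participation rate = 145,594 / 184,485 = 78.92%.

Unemployment rate ≈ 5.99%; labor force participation rate ≈ 78.92%.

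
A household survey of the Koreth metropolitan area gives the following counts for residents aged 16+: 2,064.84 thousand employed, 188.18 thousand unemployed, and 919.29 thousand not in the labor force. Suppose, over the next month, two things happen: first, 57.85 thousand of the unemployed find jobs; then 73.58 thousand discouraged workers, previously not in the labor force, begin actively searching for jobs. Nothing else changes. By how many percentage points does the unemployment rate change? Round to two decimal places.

Initially, labor force = 2,064.84 + 188.18 = 2,253.02 thousand, so u = 188.18/2,253.02 = 8.35%.
After the first change, unemployed falls and employed rises by 57.85; labor force unchanged → E = 2,122.69, U = 130.33, labor force = 2,253.02 thousand.
After the second change, unemployed and labor force both rise by 73.58 → E = 2,122.69, U = 203.91, labor force = 2,326.60 thousand.
New unemployment rate = 203.91 / 2,326.60 = 8.76%.
Change = 8.76% − 8.35% = +0.41 percentage points.

The unemployment rate changes by +0.41 percentage points.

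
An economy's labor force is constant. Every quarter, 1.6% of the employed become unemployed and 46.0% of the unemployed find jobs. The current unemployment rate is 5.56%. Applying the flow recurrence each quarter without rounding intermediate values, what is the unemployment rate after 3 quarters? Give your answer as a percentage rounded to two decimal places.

With a fixed labor force, u_{t+1} = u_t + s·(1−u_t) − f·u_t = u_t·(1−s−f) + s.
Here 1−s−f = 0.524 and s = 0.016.
u_1 = 0.055600 × 0.524 + 0.016 = 0.045134.
u_2 = 0.045134 × 0.524 + 0.016 = 0.039650.
u_3 = 0.039650 × 0.524 + 0.016 = 0.036777.

Unemployment rate after three quarters ≈ 3.68%.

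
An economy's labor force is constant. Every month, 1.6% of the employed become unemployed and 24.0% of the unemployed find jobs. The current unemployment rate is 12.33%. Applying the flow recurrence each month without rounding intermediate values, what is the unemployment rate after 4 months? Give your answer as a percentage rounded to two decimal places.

Unemployment rate after four months ≈ 8.11%.

With a fixed labor force, u_{t+1} = u_t + s·(1−u_t) − f·u_t = u_t·(1−s−f) + s.
Here 1−s−f = 0.744 and s = 0.016.
u_1 = 0.123300 × 0.744 + 0.016 = 0.107735.
u_2 = 0.107735 × 0.744 + 0.016 = 0.096155.
u_3 = 0.096155 × 0.744 + 0.016 = 0.087539.
u_4 = 0.087539 × 0.744 + 0.016 = 0.081129.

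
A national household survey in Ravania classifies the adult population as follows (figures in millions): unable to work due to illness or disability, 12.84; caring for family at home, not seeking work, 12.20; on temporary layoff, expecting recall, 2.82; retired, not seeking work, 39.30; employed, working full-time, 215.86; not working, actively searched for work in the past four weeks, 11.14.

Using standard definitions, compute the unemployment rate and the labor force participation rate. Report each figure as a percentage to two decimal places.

Employed = 215.86 million.
Unemployed = 2.82 + 11.14 = 13.96 million (jobless and actively searching, or on temporary layoff).
Labor force = 215.86 + 13.96 = 229.82 million.
Not in labor force = 12.84 + 12.20 + 39.30 = 64.34 million (those not working and not actively searching are outside the labor force).
Civilian working-age population = 229.82 + 64.34 = 294.16 million.
Unemployment rate = 13.96 / 229.82 = 6.07%.
Labor force participation rate = 229.82 / 294.16 = 78.13%.

Unemployment rate ≈ 6.07%; labor force participation rate ≈ 78.13%.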